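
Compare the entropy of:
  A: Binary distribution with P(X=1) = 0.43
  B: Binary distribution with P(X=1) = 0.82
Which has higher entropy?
A

For binary distributions, entropy is maximized at p=0.5 and decreases as p moves toward 0 or 1.

H(A) = H(0.43) = 0.9858 bits
H(B) = H(0.82) = 0.6801 bits

Distribution A (p=0.43) is closer to uniform (p=0.5), so it has higher entropy.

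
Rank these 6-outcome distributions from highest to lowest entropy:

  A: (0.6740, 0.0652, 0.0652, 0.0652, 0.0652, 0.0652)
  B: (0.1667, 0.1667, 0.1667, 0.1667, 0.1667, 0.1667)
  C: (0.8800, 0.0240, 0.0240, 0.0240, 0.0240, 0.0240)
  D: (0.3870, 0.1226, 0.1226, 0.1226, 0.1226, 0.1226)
B > D > A > C

Key insight: Entropy is maximized by uniform distributions and minimized by concentrated distributions.

Entropies:
  H(A) = 1.6677 bits
  H(B) = 2.5850 bits
  H(C) = 0.8080 bits
  H(D) = 2.3862 bits

Ranking: B > D > A > C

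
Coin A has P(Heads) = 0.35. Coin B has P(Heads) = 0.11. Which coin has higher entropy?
A

For binary distributions, entropy is maximized at p=0.5 and decreases as p moves toward 0 or 1.

H(A) = H(0.35) = 0.9341 bits
H(B) = H(0.11) = 0.4999 bits

Distribution A (p=0.35) is closer to uniform (p=0.5), so it has higher entropy.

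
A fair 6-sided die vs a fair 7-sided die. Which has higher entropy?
7-sided die

Both are uniform distributions; for uniform over n outcomes, H = log₂(n). H(6-sided) = log₂(6) = 2.585 bits and H(7-sided) = log₂(7) = 2.807 bits. More outcomes in a uniform distribution means higher entropy.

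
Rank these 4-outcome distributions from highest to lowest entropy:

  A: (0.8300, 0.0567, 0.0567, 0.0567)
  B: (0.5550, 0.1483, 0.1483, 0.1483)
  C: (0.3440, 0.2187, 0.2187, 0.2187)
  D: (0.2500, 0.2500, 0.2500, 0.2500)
D > C > B > A

Key insight: Entropy is maximized by uniform distributions and minimized by concentrated distributions.

Entropies:
  H(A) = 0.9271 bits
  H(B) = 1.6966 bits
  H(C) = 1.9683 bits
  H(D) = 2.0000 bits

Ranking: D > C > B > A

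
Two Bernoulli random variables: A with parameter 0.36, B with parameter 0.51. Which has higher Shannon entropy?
B

For binary distributions, entropy is maximized at p=0.5 and decreases as p moves toward 0 or 1.

H(A) = H(0.36) = 0.9427 bits
H(B) = H(0.51) = 0.9997 bits

Distribution B (p=0.51) is closer to uniform (p=0.5), so it has higher entropy.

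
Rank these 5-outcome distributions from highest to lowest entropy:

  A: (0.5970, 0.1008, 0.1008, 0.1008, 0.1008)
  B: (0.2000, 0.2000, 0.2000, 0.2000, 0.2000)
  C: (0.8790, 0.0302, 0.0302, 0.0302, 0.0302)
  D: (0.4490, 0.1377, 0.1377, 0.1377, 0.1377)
B > D > A > C

Key insight: Entropy is maximized by uniform distributions and minimized by concentrated distributions.

Entropies:
  H(A) = 1.7787 bits
  H(B) = 2.3219 bits
  H(C) = 0.7742 bits
  H(D) = 2.0945 bits

Ranking: B > D > A > C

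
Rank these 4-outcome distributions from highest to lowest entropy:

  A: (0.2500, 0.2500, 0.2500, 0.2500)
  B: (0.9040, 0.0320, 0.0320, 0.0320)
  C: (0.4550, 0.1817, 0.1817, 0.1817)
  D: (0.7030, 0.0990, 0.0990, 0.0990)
A > C > D > B

Key insight: Entropy is maximized by uniform distributions and minimized by concentrated distributions.

Entropies:
  H(A) = 2.0000 bits
  H(B) = 0.6083 bits
  H(C) = 1.8580 bits
  H(D) = 1.3483 bits

Ranking: A > C > D > B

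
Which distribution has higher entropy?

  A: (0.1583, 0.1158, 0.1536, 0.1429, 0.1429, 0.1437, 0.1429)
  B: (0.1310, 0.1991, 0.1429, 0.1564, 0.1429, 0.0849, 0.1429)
A

Both distributions are close to uniform, making this a harder comparison.

H(A) = 2.8017 bits
H(B) = 2.7717 bits

The distribution closer to uniform has higher entropy.
Answer: A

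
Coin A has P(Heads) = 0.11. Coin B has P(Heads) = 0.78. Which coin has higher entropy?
B

For binary distributions, entropy is maximized at p=0.5 and decreases as p moves toward 0 or 1.

H(A) = H(0.11) = 0.4999 bits
H(B) = H(0.78) = 0.7602 bits

Distribution B (p=0.78) is closer to uniform (p=0.5), so it has higher entropy.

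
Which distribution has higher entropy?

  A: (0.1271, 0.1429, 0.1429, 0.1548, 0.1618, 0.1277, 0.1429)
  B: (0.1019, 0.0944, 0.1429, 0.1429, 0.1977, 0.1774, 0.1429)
A

Both distributions are close to uniform, making this a harder comparison.

H(A) = 2.8024 bits
H(B) = 2.7653 bits

The distribution closer to uniform has higher entropy.
Answer: A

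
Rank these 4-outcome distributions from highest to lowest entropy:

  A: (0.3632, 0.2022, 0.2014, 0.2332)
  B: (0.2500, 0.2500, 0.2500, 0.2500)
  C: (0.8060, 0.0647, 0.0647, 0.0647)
B > A > C

Key insight: Entropy is maximized by uniform distributions and minimized by concentrated distributions.

- Uniform distributions have maximum entropy log₂(4) = 2.0000 bits
- The more "peaked" or concentrated a distribution, the lower its entropy

Entropies:
  H(A) = 1.9524 bits
  H(B) = 2.0000 bits
  H(C) = 1.0172 bits

Ranking: B > A > C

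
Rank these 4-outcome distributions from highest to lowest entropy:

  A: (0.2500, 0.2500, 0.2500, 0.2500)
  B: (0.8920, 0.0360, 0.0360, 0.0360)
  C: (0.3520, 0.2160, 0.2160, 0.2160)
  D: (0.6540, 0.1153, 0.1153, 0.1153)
A > C > D > B

Key insight: Entropy is maximized by uniform distributions and minimized by concentrated distributions.

Entropies:
  H(A) = 2.0000 bits
  H(B) = 0.6650 bits
  H(C) = 1.9629 bits
  H(D) = 1.4788 bits

Ranking: A > C > D > B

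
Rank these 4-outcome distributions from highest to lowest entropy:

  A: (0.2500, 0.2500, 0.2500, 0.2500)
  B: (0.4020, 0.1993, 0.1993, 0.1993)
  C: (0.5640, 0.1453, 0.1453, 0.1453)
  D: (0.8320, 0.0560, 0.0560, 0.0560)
A > B > C > D

Key insight: Entropy is maximized by uniform distributions and minimized by concentrated distributions.

Entropies:
  H(A) = 2.0000 bits
  H(B) = 1.9199 bits
  H(C) = 1.6792 bits
  H(D) = 0.9194 bits

Ranking: A > B > C > D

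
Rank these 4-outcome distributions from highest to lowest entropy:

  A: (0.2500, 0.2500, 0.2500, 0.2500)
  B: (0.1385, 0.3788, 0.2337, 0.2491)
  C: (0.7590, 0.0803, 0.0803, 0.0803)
A > B > C

Key insight: Entropy is maximized by uniform distributions and minimized by concentrated distributions.

- Uniform distributions have maximum entropy log₂(4) = 2.0000 bits
- The more "peaked" or concentrated a distribution, the lower its entropy

Entropies:
  H(A) = 2.0000 bits
  H(B) = 1.9151 bits
  H(C) = 1.1787 bits

Ranking: A > B > C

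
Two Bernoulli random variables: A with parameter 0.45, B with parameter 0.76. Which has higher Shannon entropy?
A

For binary distributions, entropy is maximized at p=0.5 and decreases as p moves toward 0 or 1.

H(A) = H(0.45) = 0.9928 bits
H(B) = H(0.76) = 0.7950 bits

Distribution A (p=0.45) is closer to uniform (p=0.5), so it has higher entropy.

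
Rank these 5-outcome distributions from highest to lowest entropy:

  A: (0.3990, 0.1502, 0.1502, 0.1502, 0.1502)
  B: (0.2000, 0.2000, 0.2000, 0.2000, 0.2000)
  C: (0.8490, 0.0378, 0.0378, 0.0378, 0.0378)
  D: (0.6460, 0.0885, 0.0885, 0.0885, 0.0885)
B > A > D > C

Key insight: Entropy is maximized by uniform distributions and minimized by concentrated distributions.

Entropies:
  H(A) = 2.1724 bits
  H(B) = 2.3219 bits
  H(C) = 0.9143 bits
  H(D) = 1.6456 bits

Ranking: B > A > D > C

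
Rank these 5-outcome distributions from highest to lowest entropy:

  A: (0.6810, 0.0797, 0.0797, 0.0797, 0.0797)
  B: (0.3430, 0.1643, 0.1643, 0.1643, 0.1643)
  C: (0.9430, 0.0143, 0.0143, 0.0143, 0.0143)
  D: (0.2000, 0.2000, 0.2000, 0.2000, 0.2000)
D > B > A > C

Key insight: Entropy is maximized by uniform distributions and minimized by concentrated distributions.

Entropies:
  H(A) = 1.5413 bits
  H(B) = 2.2417 bits
  H(C) = 0.4294 bits
  H(D) = 2.3219 bits

Ranking: D > B > A > C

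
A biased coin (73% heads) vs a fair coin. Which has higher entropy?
Fair coin

The fair coin is uniform (p=0.5), maximizing binary entropy at 1 bit. The biased coin has H(0.73) ≈ 0.841 bits — its outcome is more predictable, so its entropy is lower.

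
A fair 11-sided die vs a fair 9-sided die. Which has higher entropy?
11-sided die

Both are uniform distributions; for uniform over n outcomes, H = log₂(n). H(11-sided) = log₂(11) = 3.459 bits and H(9-sided) = log₂(9) = 3.170 bits. More outcomes in a uniform distribution means higher entropy.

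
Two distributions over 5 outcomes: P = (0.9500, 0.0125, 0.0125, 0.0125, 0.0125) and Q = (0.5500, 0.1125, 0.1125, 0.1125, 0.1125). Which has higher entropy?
Q

P is highly concentrated on one outcome (95%), making it nearly deterministic. Q spreads its mass more evenly (max 55%). The more spread-out distribution has higher entropy: H(P) ≈ 0.386 bits, H(Q) ≈ 1.893 bits.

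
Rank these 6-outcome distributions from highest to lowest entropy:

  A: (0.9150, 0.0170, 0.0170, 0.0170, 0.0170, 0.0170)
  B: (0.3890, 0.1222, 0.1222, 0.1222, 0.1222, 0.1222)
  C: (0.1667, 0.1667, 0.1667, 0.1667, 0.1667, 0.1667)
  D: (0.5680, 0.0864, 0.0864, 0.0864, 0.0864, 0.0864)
C > B > D > A

Key insight: Entropy is maximized by uniform distributions and minimized by concentrated distributions.

Entropies:
  H(A) = 0.6169 bits
  H(B) = 2.3828 bits
  H(C) = 2.5850 bits
  H(D) = 1.9897 bits

Ranking: C > B > D > A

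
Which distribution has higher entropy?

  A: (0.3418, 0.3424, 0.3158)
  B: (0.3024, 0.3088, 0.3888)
A

Both distributions are close to uniform, making this a harder comparison.

H(A) = 1.5840 bits
H(B) = 1.5752 bits

The distribution closer to uniform has higher entropy.
Answer: A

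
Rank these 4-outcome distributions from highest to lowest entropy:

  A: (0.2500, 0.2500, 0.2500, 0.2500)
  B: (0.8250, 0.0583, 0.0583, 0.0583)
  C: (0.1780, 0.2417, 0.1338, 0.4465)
A > C > B

Key insight: Entropy is maximized by uniform distributions and minimized by concentrated distributions.

- Uniform distributions have maximum entropy log₂(4) = 2.0000 bits
- The more "peaked" or concentrated a distribution, the lower its entropy

Entropies:
  H(A) = 2.0000 bits
  H(B) = 0.9464 bits
  H(C) = 1.8461 bits

Ranking: A > C > B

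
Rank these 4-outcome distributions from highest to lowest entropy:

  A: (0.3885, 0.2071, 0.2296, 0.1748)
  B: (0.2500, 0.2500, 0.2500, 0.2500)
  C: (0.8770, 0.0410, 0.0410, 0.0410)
B > A > C

Key insight: Entropy is maximized by uniform distributions and minimized by concentrated distributions.

- Uniform distributions have maximum entropy log₂(4) = 2.0000 bits
- The more "peaked" or concentrated a distribution, the lower its entropy

Entropies:
  H(A) = 1.9276 bits
  H(B) = 2.0000 bits
  H(C) = 0.7329 bits

Ranking: B > A > C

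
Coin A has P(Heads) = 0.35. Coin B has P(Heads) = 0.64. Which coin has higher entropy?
B

For binary distributions, entropy is maximized at p=0.5 and decreases as p moves toward 0 or 1.

H(A) = H(0.35) = 0.9341 bits
H(B) = H(0.64) = 0.9427 bits

Distribution B (p=0.64) is closer to uniform (p=0.5), so it has higher entropy.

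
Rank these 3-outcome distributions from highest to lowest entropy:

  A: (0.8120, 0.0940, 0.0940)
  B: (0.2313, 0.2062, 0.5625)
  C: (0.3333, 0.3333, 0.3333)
C > B > A

Key insight: Entropy is maximized by uniform distributions and minimized by concentrated distributions.

- Uniform distributions have maximum entropy log₂(3) = 1.5850 bits
- The more "peaked" or concentrated a distribution, the lower its entropy

Entropies:
  H(A) = 0.8853 bits
  H(B) = 1.4252 bits
  H(C) = 1.5850 bits

Ranking: C > B > A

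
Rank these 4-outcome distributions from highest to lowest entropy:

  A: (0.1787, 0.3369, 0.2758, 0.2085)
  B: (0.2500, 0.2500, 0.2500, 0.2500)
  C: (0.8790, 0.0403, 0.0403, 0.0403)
B > A > C

Key insight: Entropy is maximized by uniform distributions and minimized by concentrated distributions.

- Uniform distributions have maximum entropy log₂(4) = 2.0000 bits
- The more "peaked" or concentrated a distribution, the lower its entropy

Entropies:
  H(A) = 1.9570 bits
  H(B) = 2.0000 bits
  H(C) = 0.7240 bits

Ranking: B > A > C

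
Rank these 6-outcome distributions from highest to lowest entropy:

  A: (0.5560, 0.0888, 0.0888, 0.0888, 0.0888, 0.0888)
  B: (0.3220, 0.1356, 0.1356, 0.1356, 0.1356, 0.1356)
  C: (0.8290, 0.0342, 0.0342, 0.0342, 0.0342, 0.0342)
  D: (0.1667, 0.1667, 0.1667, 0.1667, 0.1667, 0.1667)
D > B > A > C

Key insight: Entropy is maximized by uniform distributions and minimized by concentrated distributions.

Entropies:
  H(A) = 2.0219 bits
  H(B) = 2.4808 bits
  H(C) = 1.0570 bits
  H(D) = 2.5850 bits

Ranking: D > B > A > C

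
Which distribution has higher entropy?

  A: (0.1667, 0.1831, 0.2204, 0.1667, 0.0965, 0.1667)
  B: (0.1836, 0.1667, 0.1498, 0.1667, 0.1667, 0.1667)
B

Both distributions are close to uniform, making this a harder comparison.

H(A) = 2.5473 bits
H(B) = 2.5825 bits

The distribution closer to uniform has higher entropy.
Answer: B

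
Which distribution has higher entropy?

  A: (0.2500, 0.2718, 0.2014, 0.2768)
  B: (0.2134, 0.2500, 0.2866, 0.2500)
B

Both distributions are close to uniform, making this a harder comparison.

H(A) = 1.9893 bits
H(B) = 1.9923 bits

The distribution closer to uniform has higher entropy.
Answer: B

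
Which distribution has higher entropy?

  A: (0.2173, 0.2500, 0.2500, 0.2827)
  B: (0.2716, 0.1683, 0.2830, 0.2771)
A

Both distributions are close to uniform, making this a harder comparison.

H(A) = 1.9938 bits
H(B) = 1.9718 bits

The distribution closer to uniform has higher entropy.
Answer: A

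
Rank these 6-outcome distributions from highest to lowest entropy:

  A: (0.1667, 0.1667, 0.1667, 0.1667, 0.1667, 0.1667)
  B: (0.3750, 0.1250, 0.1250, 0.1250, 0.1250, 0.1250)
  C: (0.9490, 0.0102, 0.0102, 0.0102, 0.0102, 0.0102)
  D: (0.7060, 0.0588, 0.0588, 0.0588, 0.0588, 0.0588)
A > B > D > C

Key insight: Entropy is maximized by uniform distributions and minimized by concentrated distributions.

Entropies:
  H(A) = 2.5850 bits
  H(B) = 2.4056 bits
  H(C) = 0.4090 bits
  H(D) = 1.5565 bits

Ranking: A > B > D > C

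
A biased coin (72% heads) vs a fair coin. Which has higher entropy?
Fair coin

The fair coin is uniform (p=0.5), maximizing binary entropy at 1 bit. The biased coin has H(0.72) ≈ 0.855 bits — its outcome is more predictable, so its entropy is lower.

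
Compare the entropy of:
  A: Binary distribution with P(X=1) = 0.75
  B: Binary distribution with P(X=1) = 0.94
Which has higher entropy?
A

For binary distributions, entropy is maximized at p=0.5 and decreases as p moves toward 0 or 1.

H(A) = H(0.75) = 0.8113 bits
H(B) = H(0.94) = 0.3274 bits

Distribution A (p=0.75) is closer to uniform (p=0.5), so it has higher entropy.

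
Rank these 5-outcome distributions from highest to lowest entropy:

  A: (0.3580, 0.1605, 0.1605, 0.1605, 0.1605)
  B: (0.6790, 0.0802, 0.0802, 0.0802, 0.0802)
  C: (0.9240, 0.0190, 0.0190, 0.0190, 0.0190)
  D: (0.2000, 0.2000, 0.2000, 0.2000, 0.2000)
D > A > B > C

Key insight: Entropy is maximized by uniform distributions and minimized by concentrated distributions.

Entropies:
  H(A) = 2.2250 bits
  H(B) = 1.5475 bits
  H(C) = 0.5399 bits
  H(D) = 2.3219 bits

Ranking: D > A > B > C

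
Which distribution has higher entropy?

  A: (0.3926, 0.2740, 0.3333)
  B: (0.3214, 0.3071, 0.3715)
B

Both distributions are close to uniform, making this a harder comparison.

H(A) = 1.5697 bits
H(B) = 1.5801 bits

The distribution closer to uniform has higher entropy.
Answer: B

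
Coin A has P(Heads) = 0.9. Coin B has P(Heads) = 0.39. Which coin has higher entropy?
B

For binary distributions, entropy is maximized at p=0.5 and decreases as p moves toward 0 or 1.

H(A) = H(0.9) = 0.4690 bits
H(B) = H(0.39) = 0.9648 bits

Distribution B (p=0.39) is closer to uniform (p=0.5), so it has higher entropy.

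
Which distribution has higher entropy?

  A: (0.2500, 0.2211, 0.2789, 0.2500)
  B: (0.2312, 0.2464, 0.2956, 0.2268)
A

Both distributions are close to uniform, making this a harder comparison.

H(A) = 1.9952 bits
H(B) = 1.9916 bits

The distribution closer to uniform has higher entropy.
Answer: A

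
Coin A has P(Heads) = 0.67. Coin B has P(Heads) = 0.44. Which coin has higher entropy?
B

For binary distributions, entropy is maximized at p=0.5 and decreases as p moves toward 0 or 1.

H(A) = H(0.67) = 0.9149 bits
H(B) = H(0.44) = 0.9896 bits

Distribution B (p=0.44) is closer to uniform (p=0.5), so it has higher entropy.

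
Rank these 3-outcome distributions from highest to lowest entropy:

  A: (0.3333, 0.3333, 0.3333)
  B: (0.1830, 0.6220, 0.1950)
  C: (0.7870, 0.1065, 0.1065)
A > B > C

Key insight: Entropy is maximized by uniform distributions and minimized by concentrated distributions.

- Uniform distributions have maximum entropy log₂(3) = 1.5850 bits
- The more "peaked" or concentrated a distribution, the lower its entropy

Entropies:
  H(A) = 1.5850 bits
  H(B) = 1.3343 bits
  H(C) = 0.9602 bits

Ranking: A > B > C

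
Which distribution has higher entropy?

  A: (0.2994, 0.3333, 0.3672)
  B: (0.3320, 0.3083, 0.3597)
B

Both distributions are close to uniform, making this a harder comparison.

H(A) = 1.5800 bits
H(B) = 1.5821 bits

The distribution closer to uniform has higher entropy.
Answer: B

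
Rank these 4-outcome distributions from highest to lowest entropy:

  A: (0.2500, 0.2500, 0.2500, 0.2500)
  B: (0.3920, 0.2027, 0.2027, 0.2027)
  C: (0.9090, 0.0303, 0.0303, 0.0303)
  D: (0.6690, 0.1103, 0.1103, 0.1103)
A > B > D > C

Key insight: Entropy is maximized by uniform distributions and minimized by concentrated distributions.

Entropies:
  H(A) = 2.0000 bits
  H(B) = 1.9297 bits
  H(C) = 0.5840 bits
  H(D) = 1.4406 bits

Ranking: A > B > D > C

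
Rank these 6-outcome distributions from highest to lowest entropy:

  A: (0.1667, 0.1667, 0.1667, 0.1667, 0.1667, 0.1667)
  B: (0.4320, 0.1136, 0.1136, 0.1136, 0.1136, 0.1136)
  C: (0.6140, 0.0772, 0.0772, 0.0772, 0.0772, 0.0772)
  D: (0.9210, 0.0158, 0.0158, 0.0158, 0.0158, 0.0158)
A > B > C > D

Key insight: Entropy is maximized by uniform distributions and minimized by concentrated distributions.

Entropies:
  H(A) = 2.5850 bits
  H(B) = 2.3055 bits
  H(C) = 1.8584 bits
  H(D) = 0.5821 bits

Ranking: A > B > C > D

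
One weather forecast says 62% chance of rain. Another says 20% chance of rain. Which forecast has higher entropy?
62% forecast

Treat each forecast as a Bernoulli distribution. Binary entropy is maximized at p=0.5 and falls off symmetrically toward 0 or 1. The 62% forecast is closer to 50%, so it is more uncertain. H(62%) ≈ 0.958 bits, H(20%) ≈ 0.722 bits.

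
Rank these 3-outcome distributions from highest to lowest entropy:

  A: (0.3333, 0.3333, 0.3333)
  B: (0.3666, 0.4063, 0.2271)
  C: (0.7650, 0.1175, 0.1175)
A > B > C

Key insight: Entropy is maximized by uniform distributions and minimized by concentrated distributions.

- Uniform distributions have maximum entropy log₂(3) = 1.5850 bits
- The more "peaked" or concentrated a distribution, the lower its entropy

Entropies:
  H(A) = 1.5850 bits
  H(B) = 1.5444 bits
  H(C) = 1.0216 bits

Ranking: A > B > C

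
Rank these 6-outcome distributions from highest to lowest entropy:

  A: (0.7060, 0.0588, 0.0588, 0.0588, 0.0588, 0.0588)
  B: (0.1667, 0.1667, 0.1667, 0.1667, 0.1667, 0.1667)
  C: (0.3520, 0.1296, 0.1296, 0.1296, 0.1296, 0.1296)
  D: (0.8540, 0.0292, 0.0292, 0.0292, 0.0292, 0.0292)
B > C > A > D

Key insight: Entropy is maximized by uniform distributions and minimized by concentrated distributions.

Entropies:
  H(A) = 1.5565 bits
  H(B) = 2.5850 bits
  H(C) = 2.4405 bits
  H(D) = 0.9387 bits

Ranking: B > C > A > D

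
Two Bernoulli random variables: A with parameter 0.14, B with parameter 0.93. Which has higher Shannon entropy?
A

For binary distributions, entropy is maximized at p=0.5 and decreases as p moves toward 0 or 1.

H(A) = H(0.14) = 0.5842 bits
H(B) = H(0.93) = 0.3659 bits

Distribution A (p=0.14) is closer to uniform (p=0.5), so it has higher entropy.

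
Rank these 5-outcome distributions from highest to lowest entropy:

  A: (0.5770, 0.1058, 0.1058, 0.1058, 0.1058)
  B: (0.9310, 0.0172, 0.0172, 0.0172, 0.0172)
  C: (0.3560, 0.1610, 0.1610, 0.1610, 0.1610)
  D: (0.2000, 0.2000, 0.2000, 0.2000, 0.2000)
D > C > A > B

Key insight: Entropy is maximized by uniform distributions and minimized by concentrated distributions.

Entropies:
  H(A) = 1.8288 bits
  H(B) = 0.5002 bits
  H(C) = 2.2273 bits
  H(D) = 2.3219 bits

Ranking: D > C > A > B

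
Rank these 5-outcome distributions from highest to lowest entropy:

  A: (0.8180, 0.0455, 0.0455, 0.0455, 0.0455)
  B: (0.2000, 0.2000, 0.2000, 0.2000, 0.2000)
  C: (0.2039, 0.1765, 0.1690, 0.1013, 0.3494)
B > C > A

Key insight: Entropy is maximized by uniform distributions and minimized by concentrated distributions.

- Uniform distributions have maximum entropy log₂(5) = 2.3219 bits
- The more "peaked" or concentrated a distribution, the lower its entropy

Entropies:
  H(A) = 1.0484 bits
  H(B) = 2.3219 bits
  H(C) = 2.2075 bits

Ranking: B > C > A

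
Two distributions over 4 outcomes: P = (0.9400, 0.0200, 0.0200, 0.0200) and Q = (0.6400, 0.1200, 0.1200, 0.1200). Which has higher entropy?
Q

P is highly concentrated on one outcome (94%), making it nearly deterministic. Q spreads its mass more evenly (max 64%). The more spread-out distribution has higher entropy: H(P) ≈ 0.423 bits, H(Q) ≈ 1.513 bits.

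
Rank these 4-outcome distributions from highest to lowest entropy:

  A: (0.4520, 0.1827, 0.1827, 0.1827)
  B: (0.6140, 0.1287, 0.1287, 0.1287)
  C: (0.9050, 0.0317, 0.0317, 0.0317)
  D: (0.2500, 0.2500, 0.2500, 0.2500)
D > A > B > C

Key insight: Entropy is maximized by uniform distributions and minimized by concentrated distributions.

Entropies:
  H(A) = 1.8619 bits
  H(B) = 1.5740 bits
  H(C) = 0.6035 bits
  H(D) = 2.0000 bits

Ranking: D > A > B > C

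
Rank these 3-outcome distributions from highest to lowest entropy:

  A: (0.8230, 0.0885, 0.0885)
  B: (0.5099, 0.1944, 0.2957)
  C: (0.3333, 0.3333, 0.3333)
C > B > A

Key insight: Entropy is maximized by uniform distributions and minimized by concentrated distributions.

- Uniform distributions have maximum entropy log₂(3) = 1.5850 bits
- The more "peaked" or concentrated a distribution, the lower its entropy

Entropies:
  H(A) = 0.8505 bits
  H(B) = 1.4746 bits
  H(C) = 1.5850 bits

Ranking: C > B > A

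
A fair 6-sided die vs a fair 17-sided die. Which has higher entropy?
17-sided die

Both are uniform distributions; for uniform over n outcomes, H = log₂(n). H(6-sided) = log₂(6) = 2.585 bits and H(17-sided) = log₂(17) = 4.087 bits. More outcomes in a uniform distribution means higher entropy.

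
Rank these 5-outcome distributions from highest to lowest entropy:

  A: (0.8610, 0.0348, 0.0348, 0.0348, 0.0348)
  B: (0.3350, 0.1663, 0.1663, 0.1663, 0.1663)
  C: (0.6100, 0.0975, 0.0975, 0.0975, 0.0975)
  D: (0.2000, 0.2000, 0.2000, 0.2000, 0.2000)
D > B > C > A

Key insight: Entropy is maximized by uniform distributions and minimized by concentrated distributions.

Entropies:
  H(A) = 0.8596 bits
  H(B) = 2.2500 bits
  H(C) = 1.7448 bits
  H(D) = 2.3219 bits

Ranking: D > B > C > A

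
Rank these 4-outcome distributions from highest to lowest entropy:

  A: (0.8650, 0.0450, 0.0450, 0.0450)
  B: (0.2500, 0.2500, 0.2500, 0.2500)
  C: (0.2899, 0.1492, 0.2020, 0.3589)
B > C > A

Key insight: Entropy is maximized by uniform distributions and minimized by concentrated distributions.

- Uniform distributions have maximum entropy log₂(4) = 2.0000 bits
- The more "peaked" or concentrated a distribution, the lower its entropy

Entropies:
  H(A) = 0.7850 bits
  H(B) = 2.0000 bits
  H(C) = 1.9241 bits

Ranking: B > C > A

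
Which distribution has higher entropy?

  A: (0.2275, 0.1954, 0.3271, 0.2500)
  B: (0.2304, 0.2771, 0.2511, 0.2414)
B

Both distributions are close to uniform, making this a harder comparison.

H(A) = 1.9736 bits
H(B) = 1.9966 bits

The distribution closer to uniform has higher entropy.
Answer: B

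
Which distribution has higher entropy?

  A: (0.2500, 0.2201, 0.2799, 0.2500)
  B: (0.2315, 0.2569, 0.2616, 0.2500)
B

Both distributions are close to uniform, making this a harder comparison.

H(A) = 1.9948 bits
H(B) = 1.9985 bits

The distribution closer to uniform has higher entropy.
Answer: B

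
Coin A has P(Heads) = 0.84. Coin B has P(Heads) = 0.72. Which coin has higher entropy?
B

For binary distributions, entropy is maximized at p=0.5 and decreases as p moves toward 0 or 1.

H(A) = H(0.84) = 0.6343 bits
H(B) = H(0.72) = 0.8555 bits

Distribution B (p=0.72) is closer to uniform (p=0.5), so it has higher entropy.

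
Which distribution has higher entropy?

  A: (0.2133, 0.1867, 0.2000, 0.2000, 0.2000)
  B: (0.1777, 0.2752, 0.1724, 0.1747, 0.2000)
A

Both distributions are close to uniform, making this a harder comparison.

H(A) = 2.3207 bits
H(B) = 2.2965 bits

The distribution closer to uniform has higher entropy.
Answer: A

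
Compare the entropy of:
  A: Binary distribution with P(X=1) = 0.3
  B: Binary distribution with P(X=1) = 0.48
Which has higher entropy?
B

For binary distributions, entropy is maximized at p=0.5 and decreases as p moves toward 0 or 1.

H(A) = H(0.3) = 0.8813 bits
H(B) = H(0.48) = 0.9988 bits

Distribution B (p=0.48) is closer to uniform (p=0.5), so it has higher entropy.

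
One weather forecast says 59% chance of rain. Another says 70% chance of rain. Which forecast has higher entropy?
59% forecast

Treat each forecast as a Bernoulli distribution. Binary entropy is maximized at p=0.5 and falls off symmetrically toward 0 or 1. The 59% forecast is closer to 50%, so it is more uncertain. H(59%) ≈ 0.977 bits, H(70%) ≈ 0.881 bits.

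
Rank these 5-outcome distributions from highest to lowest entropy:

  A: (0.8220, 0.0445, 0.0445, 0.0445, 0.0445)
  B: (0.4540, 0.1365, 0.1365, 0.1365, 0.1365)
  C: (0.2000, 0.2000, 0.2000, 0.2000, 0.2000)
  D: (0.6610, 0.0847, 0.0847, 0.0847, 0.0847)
C > B > D > A

Key insight: Entropy is maximized by uniform distributions and minimized by concentrated distributions.

Entropies:
  H(A) = 1.0317 bits
  H(B) = 2.0859 bits
  H(C) = 2.3219 bits
  H(D) = 1.6019 bits

Ranking: C > B > D > A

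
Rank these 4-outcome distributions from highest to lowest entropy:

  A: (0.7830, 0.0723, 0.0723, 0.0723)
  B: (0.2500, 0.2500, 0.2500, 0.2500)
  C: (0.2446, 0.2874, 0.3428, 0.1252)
B > C > A

Key insight: Entropy is maximized by uniform distributions and minimized by concentrated distributions.

- Uniform distributions have maximum entropy log₂(4) = 2.0000 bits
- The more "peaked" or concentrated a distribution, the lower its entropy

Entropies:
  H(A) = 1.0986 bits
  H(B) = 2.0000 bits
  H(C) = 1.9187 bits

Ranking: B > C > A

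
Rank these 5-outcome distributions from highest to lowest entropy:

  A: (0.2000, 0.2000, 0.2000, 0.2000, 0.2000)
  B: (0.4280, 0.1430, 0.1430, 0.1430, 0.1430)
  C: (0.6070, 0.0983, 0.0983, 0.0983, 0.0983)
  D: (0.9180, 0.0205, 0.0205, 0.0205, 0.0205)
A > B > C > D

Key insight: Entropy is maximized by uniform distributions and minimized by concentrated distributions.

Entropies:
  H(A) = 2.3219 bits
  H(B) = 2.1290 bits
  H(C) = 1.7527 bits
  H(D) = 0.5732 bits

Ranking: A > B > C > D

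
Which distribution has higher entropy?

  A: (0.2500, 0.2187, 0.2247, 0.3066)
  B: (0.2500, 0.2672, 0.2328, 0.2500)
B

Both distributions are close to uniform, making this a harder comparison.

H(A) = 1.9865 bits
H(B) = 1.9983 bits

The distribution closer to uniform has higher entropy.
Answer: B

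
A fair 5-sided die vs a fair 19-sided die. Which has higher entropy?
19-sided die

Both are uniform distributions; for uniform over n outcomes, H = log₂(n). H(5-sided) = log₂(5) = 2.322 bits and H(19-sided) = log₂(19) = 4.248 bits. More outcomes in a uniform distribution means higher entropy.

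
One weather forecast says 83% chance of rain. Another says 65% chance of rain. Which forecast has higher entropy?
65% forecast

Treat each forecast as a Bernoulli distribution. Binary entropy is maximized at p=0.5 and falls off symmetrically toward 0 or 1. The 65% forecast is closer to 50%, so it is more uncertain. H(83%) ≈ 0.658 bits, H(65%) ≈ 0.934 bits.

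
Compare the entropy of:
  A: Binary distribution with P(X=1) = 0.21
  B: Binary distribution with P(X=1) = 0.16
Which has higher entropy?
A

For binary distributions, entropy is maximized at p=0.5 and decreases as p moves toward 0 or 1.

H(A) = H(0.21) = 0.7415 bits
H(B) = H(0.16) = 0.6343 bits

Distribution A (p=0.21) is closer to uniform (p=0.5), so it has higher entropy.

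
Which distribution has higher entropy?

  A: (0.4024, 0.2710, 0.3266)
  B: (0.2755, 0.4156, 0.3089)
A

Both distributions are close to uniform, making this a harder comparison.

H(A) = 1.5662 bits
H(B) = 1.5624 bits

The distribution closer to uniform has higher entropy.
Answer: A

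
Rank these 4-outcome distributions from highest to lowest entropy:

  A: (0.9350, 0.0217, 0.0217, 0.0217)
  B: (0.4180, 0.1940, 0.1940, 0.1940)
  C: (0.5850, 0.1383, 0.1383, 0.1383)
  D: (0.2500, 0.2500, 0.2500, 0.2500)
D > B > C > A

Key insight: Entropy is maximized by uniform distributions and minimized by concentrated distributions.

Entropies:
  H(A) = 0.4500 bits
  H(B) = 1.9030 bits
  H(C) = 1.6368 bits
  H(D) = 2.0000 bits

Ranking: D > B > C > A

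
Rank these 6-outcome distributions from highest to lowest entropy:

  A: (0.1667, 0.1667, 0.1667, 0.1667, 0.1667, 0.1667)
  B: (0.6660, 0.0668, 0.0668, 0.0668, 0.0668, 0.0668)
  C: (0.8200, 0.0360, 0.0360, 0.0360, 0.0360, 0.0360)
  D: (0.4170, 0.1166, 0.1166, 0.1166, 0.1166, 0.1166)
A > D > B > C

Key insight: Entropy is maximized by uniform distributions and minimized by concentrated distributions.

Entropies:
  H(A) = 2.5850 bits
  H(B) = 1.6945 bits
  H(C) = 1.0980 bits
  H(D) = 2.3337 bits

Ranking: A > D > B > C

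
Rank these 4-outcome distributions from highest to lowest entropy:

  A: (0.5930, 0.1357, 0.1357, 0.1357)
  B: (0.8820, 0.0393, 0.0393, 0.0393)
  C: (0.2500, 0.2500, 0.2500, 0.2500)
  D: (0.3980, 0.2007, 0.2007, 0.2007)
C > D > A > B

Key insight: Entropy is maximized by uniform distributions and minimized by concentrated distributions.

Entropies:
  H(A) = 1.6200 bits
  H(B) = 0.7106 bits
  H(C) = 2.0000 bits
  H(D) = 1.9239 bits

Ranking: C > D > A > B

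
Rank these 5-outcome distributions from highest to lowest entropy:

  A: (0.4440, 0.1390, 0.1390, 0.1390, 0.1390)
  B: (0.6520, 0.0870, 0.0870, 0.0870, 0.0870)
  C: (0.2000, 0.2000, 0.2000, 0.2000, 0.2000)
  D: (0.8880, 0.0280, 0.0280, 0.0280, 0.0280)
C > A > B > D

Key insight: Entropy is maximized by uniform distributions and minimized by concentrated distributions.

Entropies:
  H(A) = 2.1029 bits
  H(B) = 1.6283 bits
  H(C) = 2.3219 bits
  H(D) = 0.7299 bits

Ranking: C > A > B > D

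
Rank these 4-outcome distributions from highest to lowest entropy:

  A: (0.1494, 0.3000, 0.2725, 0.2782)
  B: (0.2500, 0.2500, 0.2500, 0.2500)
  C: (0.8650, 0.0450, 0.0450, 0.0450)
B > A > C

Key insight: Entropy is maximized by uniform distributions and minimized by concentrated distributions.

- Uniform distributions have maximum entropy log₂(4) = 2.0000 bits
- The more "peaked" or concentrated a distribution, the lower its entropy

Entropies:
  H(A) = 1.9554 bits
  H(B) = 2.0000 bits
  H(C) = 0.7850 bits

Ranking: B > A > C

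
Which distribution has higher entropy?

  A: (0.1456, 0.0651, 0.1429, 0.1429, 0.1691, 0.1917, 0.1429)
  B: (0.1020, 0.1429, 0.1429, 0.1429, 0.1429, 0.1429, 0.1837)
B

Both distributions are close to uniform, making this a harder comparison.

H(A) = 2.7548 bits
H(B) = 2.7903 bits

The distribution closer to uniform has higher entropy.
Answer: B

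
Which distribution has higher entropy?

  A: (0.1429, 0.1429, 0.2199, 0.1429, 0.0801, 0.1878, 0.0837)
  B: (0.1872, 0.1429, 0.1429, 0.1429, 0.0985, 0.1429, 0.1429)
B

Both distributions are close to uniform, making this a harder comparison.

H(A) = 2.7279 bits
H(B) = 2.7872 bits

The distribution closer to uniform has higher entropy.
Answer: B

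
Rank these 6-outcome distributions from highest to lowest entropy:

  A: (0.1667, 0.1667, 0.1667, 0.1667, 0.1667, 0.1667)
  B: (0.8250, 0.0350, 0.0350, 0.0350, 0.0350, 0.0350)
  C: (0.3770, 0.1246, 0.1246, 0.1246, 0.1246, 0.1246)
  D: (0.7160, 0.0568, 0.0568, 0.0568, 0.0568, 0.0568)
A > C > D > B

Key insight: Entropy is maximized by uniform distributions and minimized by concentrated distributions.

Entropies:
  H(A) = 2.5850 bits
  H(B) = 1.0754 bits
  H(C) = 2.4025 bits
  H(D) = 1.5203 bits

Ranking: A > C > D > B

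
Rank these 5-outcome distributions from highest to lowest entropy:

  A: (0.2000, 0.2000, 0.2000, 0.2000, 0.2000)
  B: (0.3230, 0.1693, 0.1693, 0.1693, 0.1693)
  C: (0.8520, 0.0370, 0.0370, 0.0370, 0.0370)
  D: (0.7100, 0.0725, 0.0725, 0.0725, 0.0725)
A > B > D > C

Key insight: Entropy is maximized by uniform distributions and minimized by concentrated distributions.

Entropies:
  H(A) = 2.3219 bits
  H(B) = 2.2616 bits
  H(C) = 0.9008 bits
  H(D) = 1.4487 bits

Ranking: A > B > D > C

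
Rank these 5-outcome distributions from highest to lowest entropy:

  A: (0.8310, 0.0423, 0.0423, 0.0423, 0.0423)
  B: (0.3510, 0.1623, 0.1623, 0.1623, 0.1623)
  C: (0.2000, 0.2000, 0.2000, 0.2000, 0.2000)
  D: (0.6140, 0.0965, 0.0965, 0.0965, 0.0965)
C > B > D > A

Key insight: Entropy is maximized by uniform distributions and minimized by concentrated distributions.

Entropies:
  H(A) = 0.9934 bits
  H(B) = 2.2330 bits
  H(C) = 2.3219 bits
  H(D) = 1.7342 bits

Ranking: C > B > D > A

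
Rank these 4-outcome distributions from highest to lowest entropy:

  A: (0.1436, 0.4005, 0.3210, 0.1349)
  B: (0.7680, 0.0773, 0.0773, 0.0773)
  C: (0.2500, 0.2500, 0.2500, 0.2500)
C > A > B

Key insight: Entropy is maximized by uniform distributions and minimized by concentrated distributions.

- Uniform distributions have maximum entropy log₂(4) = 2.0000 bits
- The more "peaked" or concentrated a distribution, the lower its entropy

Entropies:
  H(A) = 1.8469 bits
  H(B) = 1.1492 bits
  H(C) = 2.0000 bits

Ranking: C > A > B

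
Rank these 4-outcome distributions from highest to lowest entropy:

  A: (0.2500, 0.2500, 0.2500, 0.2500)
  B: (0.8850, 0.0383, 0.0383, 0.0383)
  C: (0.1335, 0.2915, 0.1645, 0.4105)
A > C > B

Key insight: Entropy is maximized by uniform distributions and minimized by concentrated distributions.

- Uniform distributions have maximum entropy log₂(4) = 2.0000 bits
- The more "peaked" or concentrated a distribution, the lower its entropy

Entropies:
  H(A) = 2.0000 bits
  H(B) = 0.6971 bits
  H(C) = 1.8619 bits

Ranking: A > C > B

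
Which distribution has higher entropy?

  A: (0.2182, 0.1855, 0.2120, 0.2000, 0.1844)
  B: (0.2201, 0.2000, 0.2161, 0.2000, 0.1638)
A

Both distributions are close to uniform, making this a harder comparison.

H(A) = 2.3186 bits
H(B) = 2.3146 bits

The distribution closer to uniform has higher entropy.
Answer: A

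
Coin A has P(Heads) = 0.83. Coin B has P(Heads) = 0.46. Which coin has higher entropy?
B

For binary distributions, entropy is maximized at p=0.5 and decreases as p moves toward 0 or 1.

H(A) = H(0.83) = 0.6577 bits
H(B) = H(0.46) = 0.9954 bits

Distribution B (p=0.46) is closer to uniform (p=0.5), so it has higher entropy.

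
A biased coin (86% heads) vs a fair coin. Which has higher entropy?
Fair coin

The fair coin is uniform (p=0.5), maximizing binary entropy at 1 bit. The biased coin has H(0.86) ≈ 0.584 bits — its outcome is more predictable, so its entropy is lower.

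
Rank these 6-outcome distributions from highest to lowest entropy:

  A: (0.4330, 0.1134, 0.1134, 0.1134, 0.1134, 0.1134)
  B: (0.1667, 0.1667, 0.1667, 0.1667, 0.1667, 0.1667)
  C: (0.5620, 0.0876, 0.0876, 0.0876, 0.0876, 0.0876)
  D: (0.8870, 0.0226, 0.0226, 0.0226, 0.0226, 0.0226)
B > A > C > D

Key insight: Entropy is maximized by uniform distributions and minimized by concentrated distributions.

Entropies:
  H(A) = 2.3035 bits
  H(B) = 2.5850 bits
  H(C) = 2.0059 bits
  H(D) = 0.7713 bits

Ranking: B > A > C > D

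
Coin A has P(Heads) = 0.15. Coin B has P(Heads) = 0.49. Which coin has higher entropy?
B

For binary distributions, entropy is maximized at p=0.5 and decreases as p moves toward 0 or 1.

H(A) = H(0.15) = 0.6098 bits
H(B) = H(0.49) = 0.9997 bits

Distribution B (p=0.49) is closer to uniform (p=0.5), so it has higher entropy.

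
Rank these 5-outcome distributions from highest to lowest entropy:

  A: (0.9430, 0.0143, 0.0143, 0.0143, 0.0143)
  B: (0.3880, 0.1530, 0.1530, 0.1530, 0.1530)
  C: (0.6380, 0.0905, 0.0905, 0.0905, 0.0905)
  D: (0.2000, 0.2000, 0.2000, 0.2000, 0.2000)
D > B > C > A

Key insight: Entropy is maximized by uniform distributions and minimized by concentrated distributions.

Entropies:
  H(A) = 0.4294 bits
  H(B) = 2.1875 bits
  H(C) = 1.6683 bits
  H(D) = 2.3219 bits

Ranking: D > B > C > A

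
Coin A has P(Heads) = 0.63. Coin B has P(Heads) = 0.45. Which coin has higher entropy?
B

For binary distributions, entropy is maximized at p=0.5 and decreases as p moves toward 0 or 1.

H(A) = H(0.63) = 0.9507 bits
H(B) = H(0.45) = 0.9928 bits

Distribution B (p=0.45) is closer to uniform (p=0.5), so it has higher entropy.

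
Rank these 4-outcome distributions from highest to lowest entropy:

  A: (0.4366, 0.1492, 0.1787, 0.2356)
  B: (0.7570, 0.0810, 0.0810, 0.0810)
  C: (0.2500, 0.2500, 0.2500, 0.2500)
C > A > B

Key insight: Entropy is maximized by uniform distributions and minimized by concentrated distributions.

- Uniform distributions have maximum entropy log₂(4) = 2.0000 bits
- The more "peaked" or concentrated a distribution, the lower its entropy

Entropies:
  H(A) = 1.8668 bits
  H(B) = 1.1851 bits
  H(C) = 2.0000 bits

Ranking: C > A > B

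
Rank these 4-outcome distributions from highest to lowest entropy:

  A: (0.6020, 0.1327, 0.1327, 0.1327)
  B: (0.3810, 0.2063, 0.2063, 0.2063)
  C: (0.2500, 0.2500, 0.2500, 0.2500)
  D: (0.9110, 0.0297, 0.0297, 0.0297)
C > B > A > D

Key insight: Entropy is maximized by uniform distributions and minimized by concentrated distributions.

Entropies:
  H(A) = 1.6006 bits
  H(B) = 1.9398 bits
  H(C) = 2.0000 bits
  H(D) = 0.5742 bits

Ranking: C > B > A > D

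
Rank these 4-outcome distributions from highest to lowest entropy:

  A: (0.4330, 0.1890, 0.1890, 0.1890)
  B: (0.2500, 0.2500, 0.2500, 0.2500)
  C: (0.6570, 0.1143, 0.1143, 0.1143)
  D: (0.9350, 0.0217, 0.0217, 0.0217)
B > A > C > D

Key insight: Entropy is maximized by uniform distributions and minimized by concentrated distributions.

Entropies:
  H(A) = 1.8857 bits
  H(B) = 2.0000 bits
  H(C) = 1.4713 bits
  H(D) = 0.4500 bits

Ranking: B > A > C > D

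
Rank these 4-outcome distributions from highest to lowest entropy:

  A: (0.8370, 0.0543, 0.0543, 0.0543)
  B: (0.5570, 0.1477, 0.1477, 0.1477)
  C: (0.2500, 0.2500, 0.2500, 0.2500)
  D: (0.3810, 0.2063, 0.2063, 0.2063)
C > D > B > A

Key insight: Entropy is maximized by uniform distributions and minimized by concentrated distributions.

Entropies:
  H(A) = 0.8998 bits
  H(B) = 1.6927 bits
  H(C) = 2.0000 bits
  H(D) = 1.9398 bits

Ranking: C > D > B > A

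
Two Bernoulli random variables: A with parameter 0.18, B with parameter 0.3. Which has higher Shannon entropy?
B

For binary distributions, entropy is maximized at p=0.5 and decreases as p moves toward 0 or 1.

H(A) = H(0.18) = 0.6801 bits
H(B) = H(0.3) = 0.8813 bits

Distribution B (p=0.3) is closer to uniform (p=0.5), so it has higher entropy.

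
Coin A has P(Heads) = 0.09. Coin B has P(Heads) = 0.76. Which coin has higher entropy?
B

For binary distributions, entropy is maximized at p=0.5 and decreases as p moves toward 0 or 1.

H(A) = H(0.09) = 0.4365 bits
H(B) = H(0.76) = 0.7950 bits

Distribution B (p=0.76) is closer to uniform (p=0.5), so it has higher entropy.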